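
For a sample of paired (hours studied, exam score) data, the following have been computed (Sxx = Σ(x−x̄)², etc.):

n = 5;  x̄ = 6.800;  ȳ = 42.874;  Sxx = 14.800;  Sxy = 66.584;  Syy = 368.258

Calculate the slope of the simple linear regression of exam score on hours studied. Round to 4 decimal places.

4.4989

b = Sxy/Sxx = 66.584/14.8 = 4.498919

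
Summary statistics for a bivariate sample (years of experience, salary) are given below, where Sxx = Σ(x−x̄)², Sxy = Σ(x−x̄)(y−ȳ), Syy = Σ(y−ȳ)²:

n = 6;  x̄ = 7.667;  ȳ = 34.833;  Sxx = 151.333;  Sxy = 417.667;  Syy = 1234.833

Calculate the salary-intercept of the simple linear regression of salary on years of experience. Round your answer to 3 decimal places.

13.673

b = Sxy/Sxx = 417.667/151.333 = 2.759920
a = ȳ − b·x̄ = 34.833 − 2.759920·7.667 = 13.672692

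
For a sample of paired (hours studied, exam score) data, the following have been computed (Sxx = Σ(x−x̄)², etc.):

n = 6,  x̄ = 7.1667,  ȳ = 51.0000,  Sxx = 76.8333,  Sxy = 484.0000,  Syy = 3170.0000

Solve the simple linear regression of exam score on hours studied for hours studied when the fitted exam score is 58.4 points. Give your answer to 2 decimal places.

b = Sxy/Sxx = 484/76.8333 = 6.299352
a = ȳ − b·x̄ = 51 − 6.299352·7.1667 = 5.854434
Set a + b·x = 58.4: x = (58.4 − 5.854434) / 6.299352 = 8.341424

8.34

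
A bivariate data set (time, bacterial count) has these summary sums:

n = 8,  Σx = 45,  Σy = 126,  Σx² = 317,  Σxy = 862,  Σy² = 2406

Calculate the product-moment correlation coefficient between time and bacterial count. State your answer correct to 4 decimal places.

0.9340

Sxx = Σx² − (Σx)²/n = 317 − 253.125 = 63.875
Sxy = Σxy − (Σx)(Σy)/n = 862 − 708.75 = 153.25
Syy = Σy² − (Σy)²/n = 2406 − 1984.5 = 421.5
r = Sxy/√(Sxx·Syy) = 153.25/√(26923.3125) = 153.25/164.083249 = 0.933977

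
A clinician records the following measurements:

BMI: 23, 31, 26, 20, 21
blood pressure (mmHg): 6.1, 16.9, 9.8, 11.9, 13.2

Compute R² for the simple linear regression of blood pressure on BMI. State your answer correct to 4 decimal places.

0.2154

n = 5, Σx = 121, Σy = 57.9, Σxy = 1434.2, Σx² = 3007, Σy² = 734.71
Sxx = Σx² − (Σx)²/n = 3007 − 2928.2 = 78.8
Sxy = Σxy − (Σx)(Σy)/n = 1434.2 − 1401.18 = 33.02
Syy = Σy² − (Σy)²/n = 734.71 − 670.482 = 64.228
R² = Sxy²/(Sxx·Syy) = (33.02)²/(78.8·64.228) = 0.215429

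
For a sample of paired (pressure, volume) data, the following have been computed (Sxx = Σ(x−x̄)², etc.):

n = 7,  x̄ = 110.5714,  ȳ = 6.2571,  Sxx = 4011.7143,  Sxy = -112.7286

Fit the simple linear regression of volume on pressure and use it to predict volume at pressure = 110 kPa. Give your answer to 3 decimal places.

6.273

b = Sxy/Sxx = -112.7286/4011.7143 = -0.028100
a = ȳ − b·x̄ = 6.2571 − (-0.028100)·110.5714 = 9.364141
ŷ(110) = a + b·110 = 9.364141 + (-0.028100)·110 = 6.273156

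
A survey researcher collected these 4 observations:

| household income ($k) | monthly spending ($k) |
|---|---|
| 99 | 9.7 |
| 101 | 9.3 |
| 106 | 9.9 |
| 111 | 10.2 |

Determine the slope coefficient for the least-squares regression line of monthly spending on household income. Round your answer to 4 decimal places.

n = 4, Σx = 417, Σy = 39.1, Σxy = 4081.2, Σx² = 43559
Sxx = Σx² − (Σx)²/n = 43559 − 43472.25 = 86.75
Sxy = Σxy − (Σx)(Σy)/n = 4081.2 − 4076.175 = 5.025
b = Sxy/Sxx = 5.025/86.75 = 0.057925

0.0579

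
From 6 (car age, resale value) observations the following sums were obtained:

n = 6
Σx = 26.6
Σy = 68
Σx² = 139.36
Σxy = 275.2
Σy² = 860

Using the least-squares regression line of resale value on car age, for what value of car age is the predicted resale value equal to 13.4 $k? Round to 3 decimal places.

2.747

Sxx = Σx² − (Σx)²/n = 139.36 − 117.926667 = 21.433333
Sxy = Σxy − (Σx)(Σy)/n = 275.2 − 301.466667 = -26.266667
b = Sxy/Sxx = -26.266667/21.433333 = -1.225505
a = ȳ − b·x̄ = 11.333333 − (-1.225505)·4.433333 = 16.766407
Set a + b·x = 13.4: x = (13.4 − 16.766407) / (-1.225505) = 2.746954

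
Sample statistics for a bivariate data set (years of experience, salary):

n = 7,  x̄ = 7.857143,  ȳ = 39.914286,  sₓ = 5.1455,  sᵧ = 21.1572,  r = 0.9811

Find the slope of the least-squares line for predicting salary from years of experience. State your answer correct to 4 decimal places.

4.0341

b = r · sᵧ/sₓ = 0.9811 · 21.1572/5.1455 = 4.034074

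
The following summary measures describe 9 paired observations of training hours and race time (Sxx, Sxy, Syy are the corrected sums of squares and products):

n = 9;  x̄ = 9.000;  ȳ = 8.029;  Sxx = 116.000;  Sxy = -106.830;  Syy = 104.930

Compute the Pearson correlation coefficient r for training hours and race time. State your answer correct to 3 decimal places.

-0.968

r = Sxy/√(Sxx·Syy) = -106.83/√(12171.88) = -106.83/110.326243 = -0.968310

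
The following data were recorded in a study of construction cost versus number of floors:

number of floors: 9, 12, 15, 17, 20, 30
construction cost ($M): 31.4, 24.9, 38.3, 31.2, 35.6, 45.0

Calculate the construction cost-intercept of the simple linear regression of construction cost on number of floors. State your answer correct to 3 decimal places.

21.400

n = 6, Σx = 103, Σy = 206.4, Σxy = 3748.3, Σx² = 2039
Sxx = Σx² − (Σx)²/n = 2039 − 1768.166667 = 270.833333
Sxy = Σxy − (Σx)(Σy)/n = 3748.3 − 3543.2 = 205.1
b = Sxy/Sxx = 205.1/270.833333 = 0.757292
a = ȳ − b·x̄ = 34.4 − 0.757292·17.166667 = 21.399815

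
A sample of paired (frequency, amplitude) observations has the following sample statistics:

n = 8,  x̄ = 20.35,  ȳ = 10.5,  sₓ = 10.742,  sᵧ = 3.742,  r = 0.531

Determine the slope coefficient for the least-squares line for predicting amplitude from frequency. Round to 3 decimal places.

b = r · sᵧ/sₓ = 0.531 · 3.742/10.742 = 0.184975

0.185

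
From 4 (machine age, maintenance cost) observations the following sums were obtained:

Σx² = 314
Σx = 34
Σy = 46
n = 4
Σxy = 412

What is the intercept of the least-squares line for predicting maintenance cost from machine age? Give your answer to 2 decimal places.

Sxx = Σx² − (Σx)²/n = 314 − 289 = 25
Sxy = Σxy − (Σx)(Σy)/n = 412 − 391 = 21
b = Sxy/Sxx = 21/25 = 0.84
a = ȳ − b·x̄ = 11.5 − 0.84·8.5 = 4.36

4.36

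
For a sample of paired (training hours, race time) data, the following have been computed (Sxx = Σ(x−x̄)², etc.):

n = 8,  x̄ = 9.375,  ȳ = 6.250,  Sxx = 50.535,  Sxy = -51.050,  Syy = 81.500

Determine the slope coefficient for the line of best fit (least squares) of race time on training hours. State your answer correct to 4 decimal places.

b = Sxy/Sxx = -51.05/50.535 = -1.010191

-1.0102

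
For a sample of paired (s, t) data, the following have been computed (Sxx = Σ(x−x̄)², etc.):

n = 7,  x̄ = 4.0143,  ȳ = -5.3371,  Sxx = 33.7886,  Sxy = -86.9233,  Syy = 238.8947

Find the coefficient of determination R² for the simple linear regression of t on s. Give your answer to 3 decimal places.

0.936

R² = Sxy²/(Sxx·Syy) = (-86.9233)²/(33.7886·238.8947) = 0.936043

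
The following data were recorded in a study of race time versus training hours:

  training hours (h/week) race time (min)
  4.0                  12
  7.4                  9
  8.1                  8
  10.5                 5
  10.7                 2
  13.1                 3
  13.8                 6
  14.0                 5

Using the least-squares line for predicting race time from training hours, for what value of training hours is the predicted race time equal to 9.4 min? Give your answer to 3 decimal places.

5.966

n = 8, Σx = 81.6, Σy = 50, Σxy = 445.4, Σx² = 919.16
Sxx = Σx² − (Σx)²/n = 919.16 − 832.32 = 86.84
Sxy = Σxy − (Σx)(Σy)/n = 445.4 − 510 = -64.6
b = Sxy/Sxx = -64.6/86.84 = -0.743897
a = ȳ − b·x̄ = 6.25 − (-0.743897)·10.2 = 13.837748
Set a + b·x = 9.4: x = (9.4 − 13.837748) / (-0.743897) = 5.965542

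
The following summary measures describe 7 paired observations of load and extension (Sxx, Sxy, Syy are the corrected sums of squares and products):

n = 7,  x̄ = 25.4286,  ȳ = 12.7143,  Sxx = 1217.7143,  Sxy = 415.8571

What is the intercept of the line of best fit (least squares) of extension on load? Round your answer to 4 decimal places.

4.0303

b = Sxy/Sxx = 415.8571/1217.7143 = 0.341506
a = ȳ − b·x̄ = 12.7143 − 0.341506·25.4286 = 4.030273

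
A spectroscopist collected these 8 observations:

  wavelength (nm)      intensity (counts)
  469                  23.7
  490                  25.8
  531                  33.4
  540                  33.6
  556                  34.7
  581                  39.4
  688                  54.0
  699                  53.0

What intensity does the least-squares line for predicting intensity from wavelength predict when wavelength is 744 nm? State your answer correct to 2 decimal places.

60.35

n = 8, Σx = 4554, Σy = 297.6, Σxy = 176020.3, Σx² = 2642264
Sxx = Σx² − (Σx)²/n = 2642264 − 2592364.5 = 49899.5
Sxy = Σxy − (Σx)(Σy)/n = 176020.3 − 169408.8 = 6611.5
b = Sxy/Sxx = 6611.5/49899.5 = 0.132496
a = ȳ − b·x̄ = 37.2 − 0.132496·569.25 = -38.223529
ŷ(744) = a + b·744 = -38.223529 + 0.132496·744 = 60.353732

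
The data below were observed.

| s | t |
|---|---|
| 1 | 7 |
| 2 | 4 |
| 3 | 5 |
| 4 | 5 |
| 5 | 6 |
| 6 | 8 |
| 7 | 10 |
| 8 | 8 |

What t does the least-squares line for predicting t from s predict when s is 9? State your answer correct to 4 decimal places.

n = 8, Σx = 36, Σy = 53, Σxy = 262, Σx² = 204
Sxx = Σx² − (Σx)²/n = 204 − 162 = 42
Sxy = Σxy − (Σx)(Σy)/n = 262 − 238.5 = 23.5
b = Sxy/Sxx = 23.5/42 = 0.559524
a = ȳ − b·x̄ = 6.625 − 0.559524·4.5 = 4.107143
ŷ(9) = a + b·9 = 4.107143 + 0.559524·9 = 9.142857

9.1429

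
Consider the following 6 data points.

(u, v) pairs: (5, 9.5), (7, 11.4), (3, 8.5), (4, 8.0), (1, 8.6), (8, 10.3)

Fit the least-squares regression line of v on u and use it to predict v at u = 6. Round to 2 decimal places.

n = 6, Σx = 28, Σy = 56.3, Σxy = 275.8, Σx² = 164
Sxx = Σx² − (Σx)²/n = 164 − 130.666667 = 33.333333
Sxy = Σxy − (Σx)(Σy)/n = 275.8 − 262.733333 = 13.066667
b = Sxy/Sxx = 13.066667/33.333333 = 0.392
a = ȳ − b·x̄ = 9.383333 − 0.392·4.666667 = 7.554
ŷ(6) = a + b·6 = 7.554 + 0.392·6 = 9.906

9.91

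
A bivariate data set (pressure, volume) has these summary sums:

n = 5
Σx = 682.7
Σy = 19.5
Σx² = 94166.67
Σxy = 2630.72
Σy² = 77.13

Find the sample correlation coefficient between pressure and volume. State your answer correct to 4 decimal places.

Sxx = Σx² − (Σx)²/n = 94166.67 − 93215.858 = 950.812
Sxy = Σxy − (Σx)(Σy)/n = 2630.72 − 2662.53 = -31.81
Syy = Σy² − (Σy)²/n = 77.13 − 76.05 = 1.08
r = Sxy/√(Sxx·Syy) = -31.81/√(1026.87696) = -31.81/32.044921 = -0.992669

-0.9927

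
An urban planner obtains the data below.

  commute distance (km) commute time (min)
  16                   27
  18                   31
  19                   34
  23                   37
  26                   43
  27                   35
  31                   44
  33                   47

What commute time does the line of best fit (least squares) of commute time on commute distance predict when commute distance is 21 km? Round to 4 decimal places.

34.0451

n = 8, Σx = 193, Σy = 298, Σxy = 7465, Σx² = 4925
Sxx = Σx² − (Σx)²/n = 4925 − 4656.125 = 268.875
Sxy = Σxy − (Σx)(Σy)/n = 7465 − 7189.25 = 275.75
b = Sxy/Sxx = 275.75/268.875 = 1.025570
a = ȳ − b·x̄ = 37.25 − 1.025570·24.125 = 12.508136
ŷ(21) = a + b·21 = 12.508136 + 1.025570·21 = 34.045095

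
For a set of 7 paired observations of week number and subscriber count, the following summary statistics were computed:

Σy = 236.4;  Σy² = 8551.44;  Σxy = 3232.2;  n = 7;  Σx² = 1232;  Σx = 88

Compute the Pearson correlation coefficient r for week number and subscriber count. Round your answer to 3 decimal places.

0.974

Sxx = Σx² − (Σx)²/n = 1232 − 1106.285714 = 125.714286
Sxy = Σxy − (Σx)(Σy)/n = 3232.2 − 2971.885714 = 260.314286
Syy = Σy² − (Σy)²/n = 8551.44 − 7983.565714 = 567.874286
r = Sxy/√(Sxx·Syy) = 260.314286/√(71389.910204) = 260.314286/267.188904 = 0.974271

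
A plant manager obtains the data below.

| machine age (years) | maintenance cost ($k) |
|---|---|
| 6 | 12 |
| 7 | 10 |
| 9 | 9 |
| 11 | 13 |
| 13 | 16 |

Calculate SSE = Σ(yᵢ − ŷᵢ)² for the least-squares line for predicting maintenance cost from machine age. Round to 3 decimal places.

15.244

n = 5, Σx = 46, Σy = 60, Σxy = 574, Σx² = 456, Σy² = 750
Sxx = Σx² − (Σx)²/n = 456 − 423.2 = 32.8
Sxy = Σxy − (Σx)(Σy)/n = 574 − 552 = 22
Syy = Σy² − (Σy)²/n = 750 − 720 = 30
b = Sxy/Sxx = 22/32.8 = 0.670732
SSE = Syy − b·Sxy = 30 − 0.670732·22 = 15.243902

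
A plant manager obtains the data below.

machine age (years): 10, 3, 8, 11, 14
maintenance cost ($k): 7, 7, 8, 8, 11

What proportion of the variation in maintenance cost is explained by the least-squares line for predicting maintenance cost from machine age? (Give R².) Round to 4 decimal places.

0.5434

n = 5, Σx = 46, Σy = 41, Σxy = 397, Σx² = 490, Σy² = 347
Sxx = Σx² − (Σx)²/n = 490 − 423.2 = 66.8
Sxy = Σxy − (Σx)(Σy)/n = 397 − 377.2 = 19.8
Syy = Σy² − (Σy)²/n = 347 − 336.2 = 10.8
R² = Sxy²/(Sxx·Syy) = (19.8)²/(66.8·10.8) = 0.543413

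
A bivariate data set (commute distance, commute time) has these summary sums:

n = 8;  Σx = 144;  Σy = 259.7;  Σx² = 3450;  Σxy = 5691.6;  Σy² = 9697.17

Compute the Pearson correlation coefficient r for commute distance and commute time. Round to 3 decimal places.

0.976

Sxx = Σx² − (Σx)²/n = 3450 − 2592 = 858
Sxy = Σxy − (Σx)(Σy)/n = 5691.6 − 4674.6 = 1017
Syy = Σy² − (Σy)²/n = 9697.17 − 8430.51125 = 1266.65875
r = Sxy/√(Sxx·Syy) = 1017/√(1086793.2075) = 1017/1042.493745 = 0.975545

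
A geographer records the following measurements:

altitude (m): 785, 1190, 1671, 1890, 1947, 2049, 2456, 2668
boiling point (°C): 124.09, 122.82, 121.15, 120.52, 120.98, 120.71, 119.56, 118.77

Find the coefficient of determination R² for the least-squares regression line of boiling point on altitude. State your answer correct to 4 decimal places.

n = 8, Σx = 14656, Σy = 968.6, Σxy = 1767191.47, Σx² = 29536036, Σy² = 117293.4444
Sxx = Σx² − (Σx)²/n = 29536036 − 26849792 = 2686244
Sxy = Σxy − (Σx)(Σy)/n = 1767191.47 − 1774475.2 = -7283.73
Syy = Σy² − (Σy)²/n = 117293.4444 − 117273.245 = 20.1994
R² = Sxy²/(Sxx·Syy) = (-7283.73)²/(2686244·20.1994) = 0.977741

0.9777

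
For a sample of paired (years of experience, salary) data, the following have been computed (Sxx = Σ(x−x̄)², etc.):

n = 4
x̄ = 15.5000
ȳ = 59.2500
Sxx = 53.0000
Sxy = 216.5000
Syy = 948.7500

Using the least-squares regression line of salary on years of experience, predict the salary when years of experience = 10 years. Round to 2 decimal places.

b = Sxy/Sxx = 216.5/53 = 4.084906
a = ȳ − b·x̄ = 59.25 − 4.084906·15.5 = -4.066038
ŷ(10) = a + b·10 = -4.066038 + 4.084906·10 = 36.783019

36.78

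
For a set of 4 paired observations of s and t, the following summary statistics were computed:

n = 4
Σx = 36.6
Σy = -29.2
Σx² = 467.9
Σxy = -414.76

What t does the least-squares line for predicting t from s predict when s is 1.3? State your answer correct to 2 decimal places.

1.41

Sxx = Σx² − (Σx)²/n = 467.9 − 334.89 = 133.01
Sxy = Σxy − (Σx)(Σy)/n = -414.76 − (-267.18) = -147.58
b = Sxy/Sxx = -147.58/133.01 = -1.109541
a = ȳ − b·x̄ = -7.3 − (-1.109541)·9.15 = 2.852297
ŷ(1.3) = a + b·1.3 = 2.852297 + (-1.109541)·1.3 = 1.409894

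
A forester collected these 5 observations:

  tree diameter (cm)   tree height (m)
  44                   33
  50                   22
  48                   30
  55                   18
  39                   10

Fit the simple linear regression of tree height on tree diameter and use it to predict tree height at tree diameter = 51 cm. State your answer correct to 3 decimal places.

23.594

n = 5, Σx = 236, Σy = 113, Σxy = 5372, Σx² = 11286
Sxx = Σx² − (Σx)²/n = 11286 − 11139.2 = 146.8
Sxy = Σxy − (Σx)(Σy)/n = 5372 − 5333.6 = 38.4
b = Sxy/Sxx = 38.4/146.8 = 0.261580
a = ȳ − b·x̄ = 22.6 − 0.261580·47.2 = 10.253406
ŷ(51) = a + b·51 = 10.253406 + 0.261580·51 = 23.594005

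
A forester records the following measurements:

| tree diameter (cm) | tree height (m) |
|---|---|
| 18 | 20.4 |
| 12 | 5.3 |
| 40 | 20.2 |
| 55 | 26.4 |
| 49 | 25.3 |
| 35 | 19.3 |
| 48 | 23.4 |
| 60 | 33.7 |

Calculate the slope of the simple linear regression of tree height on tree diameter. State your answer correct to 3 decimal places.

n = 8, Σx = 317, Σy = 174, Σxy = 7751.2, Σx² = 14623
Sxx = Σx² − (Σx)²/n = 14623 − 12561.125 = 2061.875
Sxy = Σxy − (Σx)(Σy)/n = 7751.2 − 6894.75 = 856.45
b = Sxy/Sxx = 856.45/2061.875 = 0.415374

0.415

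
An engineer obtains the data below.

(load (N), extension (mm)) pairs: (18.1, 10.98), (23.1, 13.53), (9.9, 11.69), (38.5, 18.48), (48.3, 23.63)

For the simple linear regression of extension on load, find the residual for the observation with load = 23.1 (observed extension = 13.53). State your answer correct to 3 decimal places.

n = 5, Σx = 137.9, Σy = 78.31, Σxy = 2479.821, Σx² = 4774.37
Sxx = Σx² − (Σx)²/n = 4774.37 − 3803.282 = 971.088
Sxy = Σxy − (Σx)(Σy)/n = 2479.821 − 2159.7898 = 320.0312
b = Sxy/Sxx = 320.0312/971.088 = 0.329559
a = ȳ − b·x̄ = 15.662 − 0.329559·27.58 = 6.572751
ŷ(23.1) = 6.572751 + 0.329559·23.1 = 14.185574
residual = y − ŷ = 13.53 − 14.185574 = -0.655574

-0.656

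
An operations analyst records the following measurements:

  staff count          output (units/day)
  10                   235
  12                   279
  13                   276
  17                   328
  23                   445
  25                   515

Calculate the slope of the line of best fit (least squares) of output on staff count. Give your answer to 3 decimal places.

n = 6, Σx = 100, Σy = 2078, Σxy = 37972, Σx² = 1856
Sxx = Σx² − (Σx)²/n = 1856 − 1666.666667 = 189.333333
Sxy = Σxy − (Σx)(Σy)/n = 37972 − 34633.333333 = 3338.666667
b = Sxy/Sxx = 3338.666667/189.333333 = 17.633803

17.634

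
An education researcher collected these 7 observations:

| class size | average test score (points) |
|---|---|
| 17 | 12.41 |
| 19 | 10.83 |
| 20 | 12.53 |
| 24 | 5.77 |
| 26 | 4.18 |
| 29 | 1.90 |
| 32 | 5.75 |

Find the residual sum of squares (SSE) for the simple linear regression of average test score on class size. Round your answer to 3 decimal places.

n = 7, Σx = 167, Σy = 53.37, Σxy = 1153.6, Σx² = 4167, Σy² = 515.7357
Sxx = Σx² − (Σx)²/n = 4167 − 3984.142857 = 182.857143
Sxy = Σxy − (Σx)(Σy)/n = 1153.6 − 1273.255714 = -119.655714
Syy = Σy² − (Σy)²/n = 515.7357 − 406.908129 = 108.827571
b = Sxy/Sxx = -119.655714/182.857143 = -0.654367
SSE = Syy − b·Sxy = 108.827571 − (-0.654367)·(-119.655714) = 30.528798

30.529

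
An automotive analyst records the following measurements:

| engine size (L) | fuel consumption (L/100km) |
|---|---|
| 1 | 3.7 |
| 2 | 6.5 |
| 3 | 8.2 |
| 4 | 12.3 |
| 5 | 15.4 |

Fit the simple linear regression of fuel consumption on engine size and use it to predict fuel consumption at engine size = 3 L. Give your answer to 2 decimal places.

9.22

n = 5, Σx = 15, Σy = 46.1, Σxy = 167.5, Σx² = 55
Sxx = Σx² − (Σx)²/n = 55 − 45 = 10
Sxy = Σxy − (Σx)(Σy)/n = 167.5 − 138.3 = 29.2
b = Sxy/Sxx = 29.2/10 = 2.92
a = ȳ − b·x̄ = 9.22 − 2.92·3 = 0.46
ŷ(3) = a + b·3 = 0.46 + 2.92·3 = 9.22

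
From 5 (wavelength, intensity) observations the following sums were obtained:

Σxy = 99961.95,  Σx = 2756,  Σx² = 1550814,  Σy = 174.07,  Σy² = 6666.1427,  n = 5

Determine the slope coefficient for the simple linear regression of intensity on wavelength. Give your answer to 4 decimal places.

0.1266

Sxx = Σx² − (Σx)²/n = 1550814 − 1519107.2 = 31706.8
Sxy = Σxy − (Σx)(Σy)/n = 99961.95 − 95947.384 = 4014.566
b = Sxy/Sxx = 4014.566/31706.8 = 0.126615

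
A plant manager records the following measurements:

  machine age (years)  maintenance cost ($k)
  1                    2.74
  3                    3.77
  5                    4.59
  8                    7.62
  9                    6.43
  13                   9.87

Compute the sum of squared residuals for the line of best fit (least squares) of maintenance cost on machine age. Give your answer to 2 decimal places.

n = 6, Σx = 39, Σy = 35.02, Σxy = 284.14, Σx² = 349, Σy² = 239.6148
Sxx = Σx² − (Σx)²/n = 349 − 253.5 = 95.5
Sxy = Σxy − (Σx)(Σy)/n = 284.14 − 227.63 = 56.51
Syy = Σy² − (Σy)²/n = 239.6148 − 204.400067 = 35.214733
b = Sxy/Sxx = 56.51/95.5 = 0.591728
SSE = Syy − b·Sxy = 35.214733 − 0.591728·56.51 = 1.776198

1.78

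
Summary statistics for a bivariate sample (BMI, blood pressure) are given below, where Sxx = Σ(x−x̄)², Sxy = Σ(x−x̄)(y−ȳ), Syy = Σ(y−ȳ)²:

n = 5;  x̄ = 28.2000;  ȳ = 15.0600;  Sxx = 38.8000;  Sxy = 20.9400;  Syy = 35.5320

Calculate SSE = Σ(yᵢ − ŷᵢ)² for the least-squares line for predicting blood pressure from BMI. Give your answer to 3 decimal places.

b = Sxy/Sxx = 20.94/38.8 = 0.539691
SSE = Syy − b·Sxy = 35.532 − 0.539691·20.94 = 24.230876

24.231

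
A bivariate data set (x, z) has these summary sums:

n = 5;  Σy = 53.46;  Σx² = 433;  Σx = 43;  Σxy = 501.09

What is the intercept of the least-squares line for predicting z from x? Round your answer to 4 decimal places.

5.0674

Sxx = Σx² − (Σx)²/n = 433 − 369.8 = 63.2
Sxy = Σxy − (Σx)(Σy)/n = 501.09 − 459.756 = 41.334
b = Sxy/Sxx = 41.334/63.2 = 0.654019
a = ȳ − b·x̄ = 10.692 − 0.654019·8.6 = 5.067437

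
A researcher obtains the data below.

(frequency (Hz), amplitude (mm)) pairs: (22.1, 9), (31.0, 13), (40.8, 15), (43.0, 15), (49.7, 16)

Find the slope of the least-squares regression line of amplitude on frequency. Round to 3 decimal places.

n = 5, Σx = 186.6, Σy = 68, Σxy = 2654.1, Σx² = 7433.14
Sxx = Σx² − (Σx)²/n = 7433.14 − 6963.912 = 469.228
Sxy = Σxy − (Σx)(Σy)/n = 2654.1 − 2537.76 = 116.34
b = Sxy/Sxx = 116.34/469.228 = 0.247939

0.248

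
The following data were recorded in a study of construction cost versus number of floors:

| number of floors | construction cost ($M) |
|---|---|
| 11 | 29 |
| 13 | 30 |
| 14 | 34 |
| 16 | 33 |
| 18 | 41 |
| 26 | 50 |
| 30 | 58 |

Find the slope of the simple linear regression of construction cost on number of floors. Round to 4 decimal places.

n = 7, Σx = 128, Σy = 275, Σxy = 5491, Σx² = 2642
Sxx = Σx² − (Σx)²/n = 2642 − 2340.571429 = 301.428571
Sxy = Σxy − (Σx)(Σy)/n = 5491 − 5028.571429 = 462.428571
b = Sxy/Sxx = 462.428571/301.428571 = 1.534123

1.5341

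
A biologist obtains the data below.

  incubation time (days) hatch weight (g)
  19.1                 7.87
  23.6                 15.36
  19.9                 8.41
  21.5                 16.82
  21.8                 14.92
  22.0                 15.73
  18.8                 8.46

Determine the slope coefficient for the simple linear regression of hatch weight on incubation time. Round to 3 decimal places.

n = 7, Σx = 146.7, Σy = 87.57, Σxy = 1872.166, Σx² = 3092.71
Sxx = Σx² − (Σx)²/n = 3092.71 − 3074.412857 = 18.297143
Sxy = Σxy − (Σx)(Σy)/n = 1872.166 − 1835.217 = 36.949
b = Sxy/Sxx = 36.949/18.297143 = 2.019386

2.019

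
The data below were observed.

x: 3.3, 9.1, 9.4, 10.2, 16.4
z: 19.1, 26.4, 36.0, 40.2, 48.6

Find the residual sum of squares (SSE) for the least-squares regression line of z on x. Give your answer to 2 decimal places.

n = 5, Σx = 48.4, Σy = 170.3, Σxy = 1848.75, Σx² = 555.06, Σy² = 6335.77
Sxx = Σx² − (Σx)²/n = 555.06 − 468.512 = 86.548
Sxy = Σxy − (Σx)(Σy)/n = 1848.75 − 1648.504 = 200.246
Syy = Σy² − (Σy)²/n = 6335.77 − 5800.418 = 535.352
b = Sxy/Sxx = 200.246/86.548 = 2.313699
SSE = Syy − b·Sxy = 535.352 − 2.313699·200.246 = 72.043079

72.04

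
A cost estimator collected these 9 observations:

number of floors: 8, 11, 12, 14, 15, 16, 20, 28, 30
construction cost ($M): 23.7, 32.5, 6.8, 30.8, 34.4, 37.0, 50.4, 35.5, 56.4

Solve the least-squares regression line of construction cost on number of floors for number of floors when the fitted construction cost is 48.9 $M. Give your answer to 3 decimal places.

28.277

n = 9, Σx = 154, Σy = 307.5, Σxy = 5861.9, Σx² = 3090
Sxx = Σx² − (Σx)²/n = 3090 − 2635.111111 = 454.888889
Sxy = Σxy − (Σx)(Σy)/n = 5861.9 − 5261.666667 = 600.233333
b = Sxy/Sxx = 600.233333/454.888889 = 1.319516
a = ȳ − b·x̄ = 34.166667 − 1.319516·17.111111 = 11.588276
Set a + b·x = 48.9: x = (48.9 − 11.588276) / 1.319516 = 28.276818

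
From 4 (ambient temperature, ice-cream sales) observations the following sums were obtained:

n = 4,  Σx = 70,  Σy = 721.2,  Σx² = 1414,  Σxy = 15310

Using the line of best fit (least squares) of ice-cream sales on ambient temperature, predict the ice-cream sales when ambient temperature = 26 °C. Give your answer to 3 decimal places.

301.234

Sxx = Σx² − (Σx)²/n = 1414 − 1225 = 189
Sxy = Σxy − (Σx)(Σy)/n = 15310 − 12621 = 2689
b = Sxy/Sxx = 2689/189 = 14.227513
a = ȳ − b·x̄ = 180.3 − 14.227513·17.5 = -68.681481
ŷ(26) = a + b·26 = -68.681481 + 14.227513·26 = 301.233862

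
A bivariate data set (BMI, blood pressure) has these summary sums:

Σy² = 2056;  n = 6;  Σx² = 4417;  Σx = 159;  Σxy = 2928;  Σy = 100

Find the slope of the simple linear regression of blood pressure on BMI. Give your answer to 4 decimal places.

1.3661

Sxx = Σx² − (Σx)²/n = 4417 − 4213.5 = 203.5
Sxy = Σxy − (Σx)(Σy)/n = 2928 − 2650 = 278
b = Sxy/Sxx = 278/203.5 = 1.366093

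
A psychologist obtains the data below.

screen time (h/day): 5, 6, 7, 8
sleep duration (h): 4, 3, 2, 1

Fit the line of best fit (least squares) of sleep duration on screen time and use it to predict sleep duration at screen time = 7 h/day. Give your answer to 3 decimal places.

2.000

n = 4, Σx = 26, Σy = 10, Σxy = 60, Σx² = 174
Sxx = Σx² − (Σx)²/n = 174 − 169 = 5
Sxy = Σxy − (Σx)(Σy)/n = 60 − 65 = -5
b = Sxy/Sxx = -5/5 = -1
a = ȳ − b·x̄ = 2.5 − (-1)·6.5 = 9
ŷ(7) = a + b·7 = 9 + (-1)·7 = 2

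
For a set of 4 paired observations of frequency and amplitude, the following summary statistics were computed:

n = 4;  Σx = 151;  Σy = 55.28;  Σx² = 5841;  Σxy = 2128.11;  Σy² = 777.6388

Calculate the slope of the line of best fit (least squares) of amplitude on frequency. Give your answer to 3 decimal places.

0.293

Sxx = Σx² − (Σx)²/n = 5841 − 5700.25 = 140.75
Sxy = Σxy − (Σx)(Σy)/n = 2128.11 − 2086.82 = 41.29
b = Sxy/Sxx = 41.29/140.75 = 0.293357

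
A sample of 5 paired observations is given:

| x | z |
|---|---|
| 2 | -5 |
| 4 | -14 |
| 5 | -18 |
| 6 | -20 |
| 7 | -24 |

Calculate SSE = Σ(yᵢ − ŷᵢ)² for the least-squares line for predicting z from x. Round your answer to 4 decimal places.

2.9189

n = 5, Σx = 24, Σy = -81, Σxy = -444, Σx² = 130, Σy² = 1521
Sxx = Σx² − (Σx)²/n = 130 − 115.2 = 14.8
Sxy = Σxy − (Σx)(Σy)/n = -444 − (-388.8) = -55.2
Syy = Σy² − (Σy)²/n = 1521 − 1312.2 = 208.8
b = Sxy/Sxx = -55.2/14.8 = -3.729730
SSE = Syy − b·Sxy = 208.8 − (-3.729730)·(-55.2) = 2.918919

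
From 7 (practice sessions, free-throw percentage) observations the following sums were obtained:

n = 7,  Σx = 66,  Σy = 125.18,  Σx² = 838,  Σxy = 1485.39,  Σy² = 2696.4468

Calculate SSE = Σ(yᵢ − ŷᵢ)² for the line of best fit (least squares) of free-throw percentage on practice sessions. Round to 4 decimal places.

26.2856

Sxx = Σx² − (Σx)²/n = 838 − 622.285714 = 215.714286
Sxy = Σxy − (Σx)(Σy)/n = 1485.39 − 1180.268571 = 305.121429
Syy = Σy² − (Σy)²/n = 2696.4468 − 2238.576057 = 457.870743
b = Sxy/Sxx = 305.121429/215.714286 = 1.414470
SSE = Syy − b·Sxy = 457.870743 − 1.414470·305.121429 = 26.285575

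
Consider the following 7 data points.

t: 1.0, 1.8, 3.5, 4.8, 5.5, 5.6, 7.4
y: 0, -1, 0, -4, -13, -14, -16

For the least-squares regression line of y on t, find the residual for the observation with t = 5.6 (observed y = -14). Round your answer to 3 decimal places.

n = 7, Σx = 29.6, Σy = -48, Σxy = -289.3, Σx² = 155.9
Sxx = Σx² − (Σx)²/n = 155.9 − 125.165714 = 30.734286
Sxy = Σxy − (Σx)(Σy)/n = -289.3 − (-202.971429) = -86.328571
b = Sxy/Sxx = -86.328571/30.734286 = -2.808869
a = ȳ − b·x̄ = -6.857143 − (-2.808869)·4.228571 = 5.020359
ŷ(5.6) = 5.020359 + (-2.808869)·5.6 = -10.709306
residual = y − ŷ = -14 − (-10.709306) = -3.290694

-3.291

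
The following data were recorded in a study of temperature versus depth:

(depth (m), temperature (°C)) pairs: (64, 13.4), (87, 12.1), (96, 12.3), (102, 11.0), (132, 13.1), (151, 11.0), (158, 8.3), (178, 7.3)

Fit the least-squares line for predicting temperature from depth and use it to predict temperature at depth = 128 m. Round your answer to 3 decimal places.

n = 8, Σx = 968, Σy = 88.5, Σxy = 10214.1, Σx² = 128158
Sxx = Σx² − (Σx)²/n = 128158 − 117128 = 11030
Sxy = Σxy − (Σx)(Σy)/n = 10214.1 − 10708.5 = -494.4
b = Sxy/Sxx = -494.4/11030 = -0.044823
a = ȳ − b·x̄ = 11.0625 − (-0.044823)·121 = 16.486108
ŷ(128) = a + b·128 = 16.486108 + (-0.044823)·128 = 10.748738

10.749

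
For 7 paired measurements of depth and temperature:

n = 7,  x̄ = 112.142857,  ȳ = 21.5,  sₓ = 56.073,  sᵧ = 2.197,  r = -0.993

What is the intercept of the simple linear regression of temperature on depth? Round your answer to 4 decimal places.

25.8631

b = r · sᵧ/sₓ = -0.993 · 2.197/56.073 = -0.038907
a = ȳ − b·x̄ = 21.5 − (-0.038907)·112.142857 = 25.863120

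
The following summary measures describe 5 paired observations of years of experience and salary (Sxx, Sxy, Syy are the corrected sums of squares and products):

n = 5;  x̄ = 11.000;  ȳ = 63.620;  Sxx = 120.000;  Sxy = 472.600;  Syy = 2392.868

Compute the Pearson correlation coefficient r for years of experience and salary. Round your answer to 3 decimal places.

0.882

r = Sxy/√(Sxx·Syy) = 472.6/√(287144.16) = 472.6/535.858339 = 0.881950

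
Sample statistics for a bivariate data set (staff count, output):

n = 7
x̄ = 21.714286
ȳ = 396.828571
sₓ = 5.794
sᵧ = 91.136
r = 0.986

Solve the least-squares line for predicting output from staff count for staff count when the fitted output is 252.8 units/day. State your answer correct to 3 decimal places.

12.428

b = r · sᵧ/sₓ = 0.986 · 91.136/5.794 = 15.509164
a = ȳ − b·x̄ = 396.828571 − 15.509164·21.714286 = 60.058149
Set a + b·x = 252.8: x = (252.8 − 60.058149) / 15.509164 = 12.427611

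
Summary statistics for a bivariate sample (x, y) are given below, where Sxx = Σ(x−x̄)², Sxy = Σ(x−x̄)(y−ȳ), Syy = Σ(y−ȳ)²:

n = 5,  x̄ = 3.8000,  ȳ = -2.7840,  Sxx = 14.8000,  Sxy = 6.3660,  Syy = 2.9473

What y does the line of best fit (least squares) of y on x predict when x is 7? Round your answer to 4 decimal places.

-1.4076

b = Sxy/Sxx = 6.366/14.8 = 0.430135
a = ȳ − b·x̄ = -2.784 − 0.430135·3.8 = -4.418514
ŷ(7) = a + b·7 = -4.418514 + 0.430135·7 = -1.407568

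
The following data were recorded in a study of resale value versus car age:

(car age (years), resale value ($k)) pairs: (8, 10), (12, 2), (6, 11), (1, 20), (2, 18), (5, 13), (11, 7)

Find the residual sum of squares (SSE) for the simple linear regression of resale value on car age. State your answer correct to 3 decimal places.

n = 7, Σx = 45, Σy = 81, Σxy = 368, Σx² = 395, Σy² = 1167
Sxx = Σx² − (Σx)²/n = 395 − 289.285714 = 105.714286
Sxy = Σxy − (Σx)(Σy)/n = 368 − 520.714286 = -152.714286
Syy = Σy² − (Σy)²/n = 1167 − 937.285714 = 229.714286
b = Sxy/Sxx = -152.714286/105.714286 = -1.444595
SSE = Syy − b·Sxy = 229.714286 − (-1.444595)·(-152.714286) = 9.104054

9.104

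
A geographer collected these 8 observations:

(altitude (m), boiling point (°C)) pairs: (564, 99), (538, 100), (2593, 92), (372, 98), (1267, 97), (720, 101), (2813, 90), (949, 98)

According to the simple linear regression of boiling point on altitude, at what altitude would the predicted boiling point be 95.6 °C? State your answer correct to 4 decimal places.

1558.3042

n = 8, Σx = 9816, Σy = 775, Σxy = 926439, Σx² = 18406832
Sxx = Σx² − (Σx)²/n = 18406832 − 12044232 = 6362600
Sxy = Σxy − (Σx)(Σy)/n = 926439 − 950925 = -24486
b = Sxy/Sxx = -24486/6362600 = -0.003848
a = ȳ − b·x̄ = 96.875 − (-0.003848)·1227 = 101.597020
Set a + b·x = 95.6: x = (95.6 − 101.597020) / (-0.003848) = 1558.304215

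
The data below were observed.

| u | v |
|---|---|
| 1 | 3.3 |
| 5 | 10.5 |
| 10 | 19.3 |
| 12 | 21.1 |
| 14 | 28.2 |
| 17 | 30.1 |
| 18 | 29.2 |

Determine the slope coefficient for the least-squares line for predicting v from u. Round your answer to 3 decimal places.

1.618

n = 7, Σx = 77, Σy = 141.7, Σxy = 1934.1, Σx² = 1079
Sxx = Σx² − (Σx)²/n = 1079 − 847 = 232
Sxy = Σxy − (Σx)(Σy)/n = 1934.1 − 1558.7 = 375.4
b = Sxy/Sxx = 375.4/232 = 1.618103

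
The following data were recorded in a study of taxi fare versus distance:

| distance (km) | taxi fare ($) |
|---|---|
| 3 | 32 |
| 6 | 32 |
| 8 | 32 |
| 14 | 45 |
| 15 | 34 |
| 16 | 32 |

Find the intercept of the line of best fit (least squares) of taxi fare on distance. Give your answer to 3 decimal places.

n = 6, Σx = 62, Σy = 207, Σxy = 2196, Σx² = 786
Sxx = Σx² − (Σx)²/n = 786 − 640.666667 = 145.333333
Sxy = Σxy − (Σx)(Σy)/n = 2196 − 2139 = 57
b = Sxy/Sxx = 57/145.333333 = 0.392202
a = ȳ − b·x̄ = 34.5 − 0.392202·10.333333 = 30.447248

30.447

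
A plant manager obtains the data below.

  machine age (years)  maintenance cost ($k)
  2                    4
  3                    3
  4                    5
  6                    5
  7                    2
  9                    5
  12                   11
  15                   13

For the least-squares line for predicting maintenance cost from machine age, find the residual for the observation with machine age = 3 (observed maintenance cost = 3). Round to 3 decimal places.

n = 8, Σx = 58, Σy = 48, Σxy = 453, Σx² = 564
Sxx = Σx² − (Σx)²/n = 564 − 420.5 = 143.5
Sxy = Σxy − (Σx)(Σy)/n = 453 − 348 = 105
b = Sxy/Sxx = 105/143.5 = 0.731707
a = ȳ − b·x̄ = 6 − 0.731707·7.25 = 0.695122
ŷ(3) = 0.695122 + 0.731707·3 = 2.890244
residual = y − ŷ = 3 − 2.890244 = 0.109756

0.110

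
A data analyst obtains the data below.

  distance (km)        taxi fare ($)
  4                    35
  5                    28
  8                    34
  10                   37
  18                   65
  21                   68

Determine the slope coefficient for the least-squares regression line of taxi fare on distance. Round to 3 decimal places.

n = 6, Σx = 66, Σy = 267, Σxy = 3520, Σx² = 970
Sxx = Σx² − (Σx)²/n = 970 − 726 = 244
Sxy = Σxy − (Σx)(Σy)/n = 3520 − 2937 = 583
b = Sxy/Sxx = 583/244 = 2.389344

2.389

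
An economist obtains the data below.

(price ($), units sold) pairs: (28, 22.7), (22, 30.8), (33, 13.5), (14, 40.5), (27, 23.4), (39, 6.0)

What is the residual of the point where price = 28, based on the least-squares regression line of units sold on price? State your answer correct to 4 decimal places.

1.0563

n = 6, Σx = 163, Σy = 136.9, Σxy = 3191.5, Σx² = 4803
Sxx = Σx² − (Σx)²/n = 4803 − 4428.166667 = 374.833333
Sxy = Σxy − (Σx)(Σy)/n = 3191.5 − 3719.116667 = -527.616667
b = Sxy/Sxx = -527.616667/374.833333 = -1.407603
a = ȳ − b·x̄ = 22.816667 − (-1.407603)·27.166667 = 61.056558
ŷ(28) = 61.056558 + (-1.407603)·28 = 21.643664
residual = y − ŷ = 22.7 − 21.643664 = 1.056336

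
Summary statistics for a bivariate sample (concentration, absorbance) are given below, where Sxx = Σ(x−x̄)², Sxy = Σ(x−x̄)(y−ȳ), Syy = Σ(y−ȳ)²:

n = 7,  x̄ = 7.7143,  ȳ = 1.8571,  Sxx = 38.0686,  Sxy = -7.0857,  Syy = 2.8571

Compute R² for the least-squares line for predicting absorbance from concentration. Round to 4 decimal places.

R² = Sxy²/(Sxx·Syy) = (-7.0857)²/(38.0686·2.8571) = 0.461608

0.4616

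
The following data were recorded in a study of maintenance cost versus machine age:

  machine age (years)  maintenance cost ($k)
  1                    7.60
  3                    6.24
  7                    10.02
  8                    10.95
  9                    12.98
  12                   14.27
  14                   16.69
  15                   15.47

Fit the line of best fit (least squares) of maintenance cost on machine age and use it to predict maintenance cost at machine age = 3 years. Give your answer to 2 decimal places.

n = 8, Σx = 69, Σy = 94.22, Σxy = 937.83, Σx² = 769
Sxx = Σx² − (Σx)²/n = 769 − 595.125 = 173.875
Sxy = Σxy − (Σx)(Σy)/n = 937.83 − 812.6475 = 125.1825
b = Sxy/Sxx = 125.1825/173.875 = 0.719957
a = ȳ − b·x̄ = 11.7775 − 0.719957·8.625 = 5.567872
ŷ(3) = a + b·3 = 5.567872 + 0.719957·3 = 7.727743

7.73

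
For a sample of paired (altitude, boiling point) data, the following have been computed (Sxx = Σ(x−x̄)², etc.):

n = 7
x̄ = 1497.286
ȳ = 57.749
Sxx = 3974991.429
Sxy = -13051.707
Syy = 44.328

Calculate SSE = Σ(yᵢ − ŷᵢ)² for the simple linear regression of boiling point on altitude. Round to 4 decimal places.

b = Sxy/Sxx = -13051.707/3974991.429 = -0.003283
SSE = Syy − b·Sxy = 44.328 − (-0.003283)·(-13051.707) = 1.473302

1.4733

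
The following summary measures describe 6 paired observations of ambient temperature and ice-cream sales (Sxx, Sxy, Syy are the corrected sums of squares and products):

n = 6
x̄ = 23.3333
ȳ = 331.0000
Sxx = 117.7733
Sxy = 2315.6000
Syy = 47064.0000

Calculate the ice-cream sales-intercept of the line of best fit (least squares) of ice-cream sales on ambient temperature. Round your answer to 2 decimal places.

b = Sxy/Sxx = 2315.6/117.7733 = 19.661502
a = ȳ − b·x̄ = 331 − 19.661502·23.3333 = -127.767730

-127.77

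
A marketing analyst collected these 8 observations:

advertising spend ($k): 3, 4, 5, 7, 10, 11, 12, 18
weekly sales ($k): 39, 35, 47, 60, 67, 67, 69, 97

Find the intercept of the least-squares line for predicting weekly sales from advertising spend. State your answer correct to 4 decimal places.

26.0100

n = 8, Σx = 70, Σy = 481, Σxy = 4893, Σx² = 788
Sxx = Σx² − (Σx)²/n = 788 − 612.5 = 175.5
Sxy = Σxy − (Σx)(Σy)/n = 4893 − 4208.75 = 684.25
b = Sxy/Sxx = 684.25/175.5 = 3.898860
a = ȳ − b·x̄ = 60.125 − 3.898860·8.75 = 26.009972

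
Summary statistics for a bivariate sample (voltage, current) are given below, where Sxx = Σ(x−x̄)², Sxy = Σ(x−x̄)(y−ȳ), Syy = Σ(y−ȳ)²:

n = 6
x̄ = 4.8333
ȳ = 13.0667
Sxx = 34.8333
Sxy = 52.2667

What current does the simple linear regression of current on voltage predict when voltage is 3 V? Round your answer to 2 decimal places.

10.32

b = Sxy/Sxx = 52.2667/34.8333 = 1.500481
a = ȳ − b·x̄ = 13.0667 − 1.500481·4.8333 = 5.814426
ŷ(3) = a + b·3 = 5.814426 + 1.500481·3 = 10.315868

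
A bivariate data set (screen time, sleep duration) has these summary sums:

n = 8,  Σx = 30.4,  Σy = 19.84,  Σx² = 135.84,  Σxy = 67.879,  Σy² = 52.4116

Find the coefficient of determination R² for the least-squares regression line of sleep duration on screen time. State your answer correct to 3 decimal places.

Sxx = Σx² − (Σx)²/n = 135.84 − 115.52 = 20.32
Sxy = Σxy − (Σx)(Σy)/n = 67.879 − 75.392 = -7.513
Syy = Σy² − (Σy)²/n = 52.4116 − 49.2032 = 3.2084
R² = Sxy²/(Sxx·Syy) = (-7.513)²/(20.32·3.2084) = 0.865794

0.866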